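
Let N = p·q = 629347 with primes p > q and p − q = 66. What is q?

Since p = q + 66, we have 629347 = q(q + 66), so q² + 66q − 629347 = 0.
Discriminant: 66² + 4·629347 = 4356 + 2517388 = 2521744; √2521744 = 1588.
q = (−66 + 1588)/2 = 761, and p = q + 66 = 827.
Check: 761 · 827 = 629347.

761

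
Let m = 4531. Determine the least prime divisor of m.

4531 is odd.
Digit sum 13, not divisible by 3.
Ends in 1: not divisible by 5.
7: 4531 = 7·647 + 2
11: 4531 = 11·411 + 10
13: 4531 = 13·348 + 7
17: 4531 = 17·266 + 9
19: 4531 = 19·238 + 9
23: 4531 = 23·197

23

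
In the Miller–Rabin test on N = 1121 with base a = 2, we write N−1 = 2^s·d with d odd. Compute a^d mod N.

1121 − 1 = 1120 = 2^5 · 35, so d = 35.
2^1 ≡ 2 (mod 1121)
2^2 ≡ 2^2 = 4 ≡ 4 (mod 1121)
2^4 ≡ 4^2 = 16 ≡ 16 (mod 1121)
2^8 ≡ 16^2 = 256 ≡ 256 (mod 1121)
2^16 ≡ 256^2 = 65536 ≡ 518 (mod 1121)
2^32 ≡ 518^2 = 268324 ≡ 405 (mod 1121)
35 = 32 + 2 + 1 in binary powers of 2.
So 2^35 ≡ 405 · 4 · 2 ≡ 998 (mod 1121).
Squaring chain: 998 → 556 → 861 → 340 → 137; never reaches −1, so base 2 is a Miller–Rabin witness that 1121 is composite.

998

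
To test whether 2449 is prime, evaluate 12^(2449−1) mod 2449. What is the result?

907

12^1 ≡ 12 (mod 2449)
12^2 ≡ 12^2 = 144 ≡ 144 (mod 2449)
12^4 ≡ 144^2 = 20736 ≡ 1144 (mod 2449)
12^8 ≡ 1144^2 = 1308736 ≡ 970 (mod 2449)
12^16 ≡ 970^2 = 940900 ≡ 484 (mod 2449)
12^32 ≡ 484^2 = 234256 ≡ 1601 (mod 2449)
12^64 ≡ 1601^2 = 2563201 ≡ 1547 (mod 2449)
12^128 ≡ 1547^2 = 2393209 ≡ 536 (mod 2449)
12^256 ≡ 536^2 = 287296 ≡ 763 (mod 2449)
12^512 ≡ 763^2 = 582169 ≡ 1756 (mod 2449)
12^1024 ≡ 1756^2 = 3083536 ≡ 245 (mod 2449)
12^2048 ≡ 245^2 = 60025 ≡ 1249 (mod 2449)
2448 = 2048 + 256 + 128 + 16 in binary powers of 2.
So 12^2448 ≡ 1249 · 763 · 536 · 484 ≡ 907 (mod 2449).
Since 907 ≠ 1, base 12 is a Fermat witness: 2449 is composite.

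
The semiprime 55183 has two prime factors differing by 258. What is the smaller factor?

139

Since p = q + 258, we have 55183 = q(q + 258), so q² + 258q − 55183 = 0.
Discriminant: 258² + 4·55183 = 66564 + 220732 = 287296; √287296 = 536.
q = (−258 + 536)/2 = 139, and p = q + 258 = 397.
Check: 139 · 397 = 55183.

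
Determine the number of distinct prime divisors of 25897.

25897 = 19 · 1363
1363 = 29 · 47
25897 = 19 · 29 · 47, which has 3 distinct prime factors.

3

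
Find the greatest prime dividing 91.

13

91 = 7 · 13
13 is prime.
So 91 = 7 · 13; the largest prime factor is 13.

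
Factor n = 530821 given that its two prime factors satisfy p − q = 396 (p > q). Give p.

Since p = q + 396, we have 530821 = q(q + 396), so q² + 396q − 530821 = 0.
Discriminant: 396² + 4·530821 = 156816 + 2123284 = 2280100; √2280100 = 1510.
q = (−396 + 1510)/2 = 557, and p = q + 396 = 953.
Check: 557 · 953 = 530821.

953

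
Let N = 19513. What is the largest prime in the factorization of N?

79

19513 = 13 · 1501
1501 = 19 · 79
79 is prime.
So 19513 = 13 · 19 · 79; the largest prime factor is 79.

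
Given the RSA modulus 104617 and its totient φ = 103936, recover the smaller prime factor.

233

φ(n) = (p−1)(q−1) = n − (p+q) + 1, so p + q = 104617 − 103936 + 1 = 682.
p and q are the roots of t² − 682t + 104617 = 0.
Discriminant: 682² − 4·104617 = 465124 − 418468 = 46656; √46656 = 216.
q = (682 − 216)/2 = 233, p = (682 + 216)/2 = 449.
Check: 233 · 449 = 104617.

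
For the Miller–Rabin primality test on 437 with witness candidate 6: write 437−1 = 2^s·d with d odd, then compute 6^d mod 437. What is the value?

234

437 − 1 = 436 = 2^2 · 109, so d = 109.
6^1 ≡ 6 (mod 437)
6^2 ≡ 6^2 = 36 ≡ 36 (mod 437)
6^4 ≡ 36^2 = 1296 ≡ 422 (mod 437)
6^8 ≡ 422^2 = 178084 ≡ 225 (mod 437)
6^16 ≡ 225^2 = 50625 ≡ 370 (mod 437)
6^32 ≡ 370^2 = 136900 ≡ 119 (mod 437)
6^64 ≡ 119^2 = 14161 ≡ 177 (mod 437)
109 = 64 + 32 + 8 + 4 + 1 in binary powers of 2.
So 6^109 ≡ 177 · 119 · 225 · 422 · 6 ≡ 234 (mod 437).
Squaring chain: 234 → 131; never reaches −1, so base 6 is a Miller–Rabin witness that 437 is composite.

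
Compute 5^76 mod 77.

16

5^1 ≡ 5 (mod 77)
5^2 ≡ 5^2 = 25 ≡ 25 (mod 77)
5^4 ≡ 25^2 = 625 ≡ 9 (mod 77)
5^8 ≡ 9^2 = 81 ≡ 4 (mod 77)
5^16 ≡ 4^2 = 16 ≡ 16 (mod 77)
5^32 ≡ 16^2 = 256 ≡ 25 (mod 77)
5^64 ≡ 25^2 = 625 ≡ 9 (mod 77)
76 = 64 + 8 + 4 in binary powers of 2.
So 5^76 ≡ 9 · 4 · 9 ≡ 16 (mod 77).
Since 16 ≠ 1, base 5 is a Fermat witness: 77 is composite.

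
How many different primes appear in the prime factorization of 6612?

4

6612 = 2^2 · 1653
1653 = 3 · 551
551 = 19 · 29
6612 = 2^2 · 3 · 19 · 29, which has 4 distinct prime factors.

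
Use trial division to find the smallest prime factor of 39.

3

39 is odd.
Digit sum 12, divisible by 3.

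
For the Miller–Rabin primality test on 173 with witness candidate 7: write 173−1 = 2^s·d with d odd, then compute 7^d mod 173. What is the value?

173 − 1 = 172 = 2^2 · 43, so d = 43.
7^1 ≡ 7 (mod 173)
7^2 ≡ 7^2 = 49 ≡ 49 (mod 173)
7^4 ≡ 49^2 = 2401 ≡ 152 (mod 173)
7^8 ≡ 152^2 = 23104 ≡ 95 (mod 173)
7^16 ≡ 95^2 = 9025 ≡ 29 (mod 173)
7^32 ≡ 29^2 = 841 ≡ 149 (mod 173)
43 = 32 + 8 + 2 + 1 in binary powers of 2.
So 7^43 ≡ 149 · 95 · 49 · 7 ≡ 93 (mod 173).
Squaring chain: 93 → 172; reaches −1, so base 7 does not prove 173 composite.

93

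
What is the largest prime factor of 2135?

2135 = 5 · 427
427 = 7 · 61
61 is prime.
So 2135 = 5 · 7 · 61; the largest prime factor is 61.

61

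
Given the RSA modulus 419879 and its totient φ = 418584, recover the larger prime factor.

φ(n) = (p−1)(q−1) = n − (p+q) + 1, so p + q = 419879 − 418584 + 1 = 1296.
p and q are the roots of t² − 1296t + 419879 = 0.
Discriminant: 1296² − 4·419879 = 1679616 − 1679516 = 100; √100 = 10.
q = (1296 − 10)/2 = 643, p = (1296 + 10)/2 = 653.
Check: 643 · 653 = 419879.

653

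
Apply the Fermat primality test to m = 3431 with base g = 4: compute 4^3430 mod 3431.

1756

4^1 ≡ 4 (mod 3431)
4^2 ≡ 4^2 = 16 ≡ 16 (mod 3431)
4^4 ≡ 16^2 = 256 ≡ 256 (mod 3431)
4^8 ≡ 256^2 = 65536 ≡ 347 (mod 3431)
4^16 ≡ 347^2 = 120409 ≡ 324 (mod 3431)
4^32 ≡ 324^2 = 104976 ≡ 2046 (mod 3431)
4^64 ≡ 2046^2 = 4186116 ≡ 296 (mod 3431)
4^128 ≡ 296^2 = 87616 ≡ 1841 (mod 3431)
4^256 ≡ 1841^2 = 3389281 ≡ 2884 (mod 3431)
4^512 ≡ 2884^2 = 8317456 ≡ 712 (mod 3431)
4^1024 ≡ 712^2 = 506944 ≡ 2587 (mod 3431)
4^2048 ≡ 2587^2 = 6692569 ≡ 2119 (mod 3431)
3430 = 2048 + 1024 + 256 + 64 + 32 + 4 + 2 in binary powers of 2.
So 4^3430 ≡ 2119 · 2587 · 2884 · 296 · 2046 · 256 · 16 ≡ 1756 (mod 3431).
Since 1756 ≠ 1, base 4 is a Fermat witness: 3431 is composite.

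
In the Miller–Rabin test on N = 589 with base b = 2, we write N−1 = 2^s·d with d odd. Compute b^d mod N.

407

589 − 1 = 588 = 2^2 · 147, so d = 147.
2^1 ≡ 2 (mod 589)
2^2 ≡ 2^2 = 4 ≡ 4 (mod 589)
2^4 ≡ 4^2 = 16 ≡ 16 (mod 589)
2^8 ≡ 16^2 = 256 ≡ 256 (mod 589)
2^16 ≡ 256^2 = 65536 ≡ 157 (mod 589)
2^32 ≡ 157^2 = 24649 ≡ 500 (mod 589)
2^64 ≡ 500^2 = 250000 ≡ 264 (mod 589)
2^128 ≡ 264^2 = 69696 ≡ 194 (mod 589)
147 = 128 + 16 + 2 + 1 in binary powers of 2.
So 2^147 ≡ 194 · 157 · 4 · 2 ≡ 407 (mod 589).
Squaring chain: 407 → 140; never reaches −1, so base 2 is a Miller–Rabin witness that 589 is composite.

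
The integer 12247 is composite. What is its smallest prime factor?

12247 is odd.
Digit sum 16, not divisible by 3.
Ends in 7: not divisible by 5.
7: 12247 = 7·1749 + 4
11: 12247 = 11·1113 + 4
13: 12247 = 13·942 + 1
17: 12247 = 17·720 + 7
19: 12247 = 19·644 + 11
23: 12247 = 23·532 + 11
29: 12247 = 29·422 + 9
31: 12247 = 31·395 + 2
37: 12247 = 37·331

37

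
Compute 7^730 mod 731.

7^1 ≡ 7 (mod 731)
7^2 ≡ 7^2 = 49 ≡ 49 (mod 731)
7^4 ≡ 49^2 = 2401 ≡ 208 (mod 731)
7^8 ≡ 208^2 = 43264 ≡ 135 (mod 731)
7^16 ≡ 135^2 = 18225 ≡ 681 (mod 731)
7^32 ≡ 681^2 = 463761 ≡ 307 (mod 731)
7^64 ≡ 307^2 = 94249 ≡ 681 (mod 731)
7^128 ≡ 681^2 = 463761 ≡ 307 (mod 731)
7^256 ≡ 307^2 = 94249 ≡ 681 (mod 731)
7^512 ≡ 681^2 = 463761 ≡ 307 (mod 731)
730 = 512 + 128 + 64 + 16 + 8 + 2 in binary powers of 2.
So 7^730 ≡ 307 · 307 · 681 · 681 · 135 · 49 ≡ 36 (mod 731).
Since 36 ≠ 1, base 7 is a Fermat witness: 731 is composite.

36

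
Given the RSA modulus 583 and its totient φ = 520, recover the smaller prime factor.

φ(n) = (p−1)(q−1) = n − (p+q) + 1, so p + q = 583 − 520 + 1 = 64.
p and q are the roots of t² − 64t + 583 = 0.
Discriminant: 64² − 4·583 = 4096 − 2332 = 1764; √1764 = 42.
q = (64 − 42)/2 = 11, p = (64 + 42)/2 = 53.
Check: 11 · 53 = 583.

11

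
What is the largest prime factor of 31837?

79

31837 = 13 · 2449
2449 = 31 · 79
79 is prime.
So 31837 = 13 · 31 · 79; the largest prime factor is 79.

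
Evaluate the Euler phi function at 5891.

Factor: 5891 = 43 · 137.
φ(5891) = (43−1) · (137−1) = 42 · 136 = 5712.

5712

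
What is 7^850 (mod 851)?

7^1 ≡ 7 (mod 851)
7^2 ≡ 7^2 = 49 ≡ 49 (mod 851)
7^4 ≡ 49^2 = 2401 ≡ 699 (mod 851)
7^8 ≡ 699^2 = 488601 ≡ 127 (mod 851)
7^16 ≡ 127^2 = 16129 ≡ 811 (mod 851)
7^32 ≡ 811^2 = 657721 ≡ 749 (mod 851)
7^64 ≡ 749^2 = 561001 ≡ 192 (mod 851)
7^128 ≡ 192^2 = 36864 ≡ 271 (mod 851)
7^256 ≡ 271^2 = 73441 ≡ 255 (mod 851)
7^512 ≡ 255^2 = 65025 ≡ 349 (mod 851)
850 = 512 + 256 + 64 + 16 + 2 in binary powers of 2.
So 7^850 ≡ 349 · 255 · 192 · 811 · 49 ≡ 255 (mod 851).
Since 255 ≠ 1, base 7 is a Fermat witness: 851 is composite.

255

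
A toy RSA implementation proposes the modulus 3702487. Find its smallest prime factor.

67

3702487 is odd.
Digit sum 31, not divisible by 3.
Ends in 7: not divisible by 5.
7: 3702487 = 7·528926 + 5
11: 3702487 = 11·336589 + 8
13: 3702487 = 13·284806 + 9
17: 3702487 = 17·217793 + 6
19: 3702487 = 19·194867 + 14
23: 3702487 = 23·160977 + 16
29: 3702487 = 29·127671 + 28
31: 3702487 = 31·119435 + 2
37: 3702487 = 37·100067 + 8
41: 3702487 = 41·90304 + 23
43: 3702487 = 43·86104 + 15
47: 3702487 = 47·78776 + 15
53: 3702487 = 53·69858 + 13
59: 3702487 = 59·62754 + 1
61: 3702487 = 61·60696 + 31
67: 3702487 = 67·55261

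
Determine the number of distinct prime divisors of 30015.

4

30015 = 3^2 · 3335
3335 = 5 · 667
667 = 23 · 29
30015 = 3^2 · 5 · 23 · 29, which has 4 distinct prime factors.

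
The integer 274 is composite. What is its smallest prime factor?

2

274 is even: 2 divides it.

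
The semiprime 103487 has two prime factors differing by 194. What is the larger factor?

Since p = q + 194, we have 103487 = q(q + 194), so q² + 194q − 103487 = 0.
Discriminant: 194² + 4·103487 = 37636 + 413948 = 451584; √451584 = 672.
q = (−194 + 672)/2 = 239, and p = q + 194 = 433.
Check: 239 · 433 = 103487.

433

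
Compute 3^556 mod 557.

1

3^1 ≡ 3 (mod 557)
3^2 ≡ 3^2 = 9 ≡ 9 (mod 557)
3^4 ≡ 9^2 = 81 ≡ 81 (mod 557)
3^8 ≡ 81^2 = 6561 ≡ 434 (mod 557)
3^16 ≡ 434^2 = 188356 ≡ 90 (mod 557)
3^32 ≡ 90^2 = 8100 ≡ 302 (mod 557)
3^64 ≡ 302^2 = 91204 ≡ 413 (mod 557)
3^128 ≡ 413^2 = 170569 ≡ 127 (mod 557)
3^256 ≡ 127^2 = 16129 ≡ 533 (mod 557)
3^512 ≡ 533^2 = 284089 ≡ 19 (mod 557)
556 = 512 + 32 + 8 + 4 in binary powers of 2.
So 3^556 ≡ 19 · 302 · 434 · 81 ≡ 1 (mod 557).
Since the result is 1, base 3 gives no evidence that 557 is composite.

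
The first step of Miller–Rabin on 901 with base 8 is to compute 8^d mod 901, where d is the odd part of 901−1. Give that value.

875

901 − 1 = 900 = 2^2 · 225, so d = 225.
8^1 ≡ 8 (mod 901)
8^2 ≡ 8^2 = 64 ≡ 64 (mod 901)
8^4 ≡ 64^2 = 4096 ≡ 492 (mod 901)
8^8 ≡ 492^2 = 242064 ≡ 596 (mod 901)
8^16 ≡ 596^2 = 355216 ≡ 222 (mod 901)
8^32 ≡ 222^2 = 49284 ≡ 630 (mod 901)
8^64 ≡ 630^2 = 396900 ≡ 460 (mod 901)
8^128 ≡ 460^2 = 211600 ≡ 766 (mod 901)
225 = 128 + 64 + 32 + 1 in binary powers of 2.
So 8^225 ≡ 766 · 460 · 630 · 8 ≡ 875 (mod 901).
Squaring chain: 875 → 676; never reaches −1, so base 8 is a Miller–Rabin witness that 901 is composite.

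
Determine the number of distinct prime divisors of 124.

2

124 = 2^2 · 31
124 = 2^2 · 31, which has 2 distinct prime factors.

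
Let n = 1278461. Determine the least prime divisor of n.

1278461 is odd.
Digit sum 29, not divisible by 3.
Ends in 1: not divisible by 5.
7: 1278461 = 7·182637 + 2
11: 1278461 = 11·116223 + 8
13: 1278461 = 13·98343 + 2
17: 1278461 = 17·75203 + 10
19: 1278461 = 19·67287 + 8
23: 1278461 = 23·55585 + 6
29: 1278461 = 29·44084 + 25
31: 1278461 = 31·41240 + 21
37: 1278461 = 37·34553

37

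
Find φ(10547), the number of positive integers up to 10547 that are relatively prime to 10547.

Factor: 10547 = 53 · 199.
φ(10547) = (53−1) · (199−1) = 52 · 198 = 10296.

10296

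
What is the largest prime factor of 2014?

53

2014 = 2 · 1007
1007 = 19 · 53
53 is prime.
So 2014 = 2 · 19 · 53; the largest prime factor is 53.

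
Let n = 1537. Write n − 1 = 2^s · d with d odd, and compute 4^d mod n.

64

1537 − 1 = 1536 = 2^9 · 3, so d = 3.
4^1 ≡ 4 (mod 1537)
4^2 ≡ 4^2 = 16 ≡ 16 (mod 1537)
3 = 2 + 1 in binary powers of 2.
So 4^3 ≡ 16 · 4 ≡ 64 (mod 1537).
Squaring chain: 64 → 1022 → 861 → 487 → 471 → 513 → 342 → 152 → 49; never reaches −1, so base 4 is a Miller–Rabin witness that 1537 is composite.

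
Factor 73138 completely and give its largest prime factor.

97

73138 = 2 · 36569
36569 = 13 · 2813
2813 = 29 · 97
97 is prime.
So 73138 = 2 · 13 · 29 · 97; the largest prime factor is 97.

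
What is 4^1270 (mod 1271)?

4^1 ≡ 4 (mod 1271)
4^2 ≡ 4^2 = 16 ≡ 16 (mod 1271)
4^4 ≡ 16^2 = 256 ≡ 256 (mod 1271)
4^8 ≡ 256^2 = 65536 ≡ 715 (mod 1271)
4^16 ≡ 715^2 = 511225 ≡ 283 (mod 1271)
4^32 ≡ 283^2 = 80089 ≡ 16 (mod 1271)
4^64 ≡ 16^2 = 256 ≡ 256 (mod 1271)
4^128 ≡ 256^2 = 65536 ≡ 715 (mod 1271)
4^256 ≡ 715^2 = 511225 ≡ 283 (mod 1271)
4^512 ≡ 283^2 = 80089 ≡ 16 (mod 1271)
4^1024 ≡ 16^2 = 256 ≡ 256 (mod 1271)
1270 = 1024 + 128 + 64 + 32 + 16 + 4 + 2 in binary powers of 2.
So 4^1270 ≡ 256 · 715 · 256 · 16 · 283 · 256 · 16 ≡ 1 (mod 1271).
Since the result is 1, base 4 gives no evidence that 1271 is composite.

1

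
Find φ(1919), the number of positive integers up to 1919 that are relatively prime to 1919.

1800

Factor: 1919 = 19 · 101.
φ(1919) = (19−1) · (101−1) = 18 · 100 = 1800.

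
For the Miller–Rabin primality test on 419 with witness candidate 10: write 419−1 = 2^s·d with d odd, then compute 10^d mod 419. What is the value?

419 − 1 = 418 = 2^1 · 209, so d = 209.
10^1 ≡ 10 (mod 419)
10^2 ≡ 10^2 = 100 ≡ 100 (mod 419)
10^4 ≡ 100^2 = 10000 ≡ 363 (mod 419)
10^8 ≡ 363^2 = 131769 ≡ 203 (mod 419)
10^16 ≡ 203^2 = 41209 ≡ 147 (mod 419)
10^32 ≡ 147^2 = 21609 ≡ 240 (mod 419)
10^64 ≡ 240^2 = 57600 ≡ 197 (mod 419)
10^128 ≡ 197^2 = 38809 ≡ 261 (mod 419)
209 = 128 + 64 + 16 + 1 in binary powers of 2.
So 10^209 ≡ 261 · 197 · 147 · 10 ≡ 418 (mod 419).
Since 10^d ≡ 418 (mod 419), base 10 does not prove 419 composite.

418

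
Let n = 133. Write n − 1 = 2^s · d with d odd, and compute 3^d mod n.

133 − 1 = 132 = 2^2 · 33, so d = 33.
3^1 ≡ 3 (mod 133)
3^2 ≡ 3^2 = 9 ≡ 9 (mod 133)
3^4 ≡ 9^2 = 81 ≡ 81 (mod 133)
3^8 ≡ 81^2 = 6561 ≡ 44 (mod 133)
3^16 ≡ 44^2 = 1936 ≡ 74 (mod 133)
3^32 ≡ 74^2 = 5476 ≡ 23 (mod 133)
33 = 32 + 1 in binary powers of 2.
So 3^33 ≡ 23 · 3 ≡ 69 (mod 133).
Squaring chain: 69 → 106; never reaches −1, so base 3 is a Miller–Rabin witness that 133 is composite.

69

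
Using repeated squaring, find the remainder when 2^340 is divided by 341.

2^1 ≡ 2 (mod 341)
2^2 ≡ 2^2 = 4 ≡ 4 (mod 341)
2^4 ≡ 4^2 = 16 ≡ 16 (mod 341)
2^8 ≡ 16^2 = 256 ≡ 256 (mod 341)
2^16 ≡ 256^2 = 65536 ≡ 64 (mod 341)
2^32 ≡ 64^2 = 4096 ≡ 4 (mod 341)
2^64 ≡ 4^2 = 16 ≡ 16 (mod 341)
2^128 ≡ 16^2 = 256 ≡ 256 (mod 341)
2^256 ≡ 256^2 = 65536 ≡ 64 (mod 341)
340 = 256 + 64 + 16 + 4 in binary powers of 2.
So 2^340 ≡ 64 · 16 · 64 · 16 ≡ 1 (mod 341).
Since the result is 1, base 2 gives no evidence that 341 is composite.

1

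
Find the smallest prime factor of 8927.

79

8927 is odd.
Digit sum 26, not divisible by 3.
Ends in 7: not divisible by 5.
7: 8927 = 7·1275 + 2
11: 8927 = 11·811 + 6
13: 8927 = 13·686 + 9
17: 8927 = 17·525 + 2
19: 8927 = 19·469 + 16
23: 8927 = 23·388 + 3
29: 8927 = 29·307 + 24
31: 8927 = 31·287 + 30
37: 8927 = 37·241 + 10
41: 8927 = 41·217 + 30
43: 8927 = 43·207 + 26
47: 8927 = 47·189 + 44
53: 8927 = 53·168 + 23
59: 8927 = 59·151 + 18
61: 8927 = 61·146 + 21
67: 8927 = 67·133 + 16
71: 8927 = 71·125 + 52
73: 8927 = 73·122 + 21
79: 8927 = 79·113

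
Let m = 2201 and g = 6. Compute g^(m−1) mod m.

1823

6^1 ≡ 6 (mod 2201)
6^2 ≡ 6^2 = 36 ≡ 36 (mod 2201)
6^4 ≡ 36^2 = 1296 ≡ 1296 (mod 2201)
6^8 ≡ 1296^2 = 1679616 ≡ 253 (mod 2201)
6^16 ≡ 253^2 = 64009 ≡ 180 (mod 2201)
6^32 ≡ 180^2 = 32400 ≡ 1586 (mod 2201)
6^64 ≡ 1586^2 = 2515396 ≡ 1854 (mod 2201)
6^128 ≡ 1854^2 = 3437316 ≡ 1555 (mod 2201)
6^256 ≡ 1555^2 = 2418025 ≡ 1327 (mod 2201)
6^512 ≡ 1327^2 = 1760929 ≡ 129 (mod 2201)
6^1024 ≡ 129^2 = 16641 ≡ 1234 (mod 2201)
6^2048 ≡ 1234^2 = 1522756 ≡ 1865 (mod 2201)
2200 = 2048 + 128 + 16 + 8 in binary powers of 2.
So 6^2200 ≡ 1865 · 1555 · 180 · 253 ≡ 1823 (mod 2201).
Since 1823 ≠ 1, base 6 is a Fermat witness: 2201 is composite.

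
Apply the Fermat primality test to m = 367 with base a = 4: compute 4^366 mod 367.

4^1 ≡ 4 (mod 367)
4^2 ≡ 4^2 = 16 ≡ 16 (mod 367)
4^4 ≡ 16^2 = 256 ≡ 256 (mod 367)
4^8 ≡ 256^2 = 65536 ≡ 210 (mod 367)
4^16 ≡ 210^2 = 44100 ≡ 60 (mod 367)
4^32 ≡ 60^2 = 3600 ≡ 297 (mod 367)
4^64 ≡ 297^2 = 88209 ≡ 129 (mod 367)
4^128 ≡ 129^2 = 16641 ≡ 126 (mod 367)
4^256 ≡ 126^2 = 15876 ≡ 95 (mod 367)
366 = 256 + 64 + 32 + 8 + 4 + 2 in binary powers of 2.
So 4^366 ≡ 95 · 129 · 297 · 210 · 256 · 16 ≡ 1 (mod 367).
Since the result is 1, base 4 gives no evidence that 367 is composite.

1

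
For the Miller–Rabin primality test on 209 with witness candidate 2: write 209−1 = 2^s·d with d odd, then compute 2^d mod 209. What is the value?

41

209 − 1 = 208 = 2^4 · 13, so d = 13.
2^1 ≡ 2 (mod 209)
2^2 ≡ 2^2 = 4 ≡ 4 (mod 209)
2^4 ≡ 4^2 = 16 ≡ 16 (mod 209)
2^8 ≡ 16^2 = 256 ≡ 47 (mod 209)
13 = 8 + 4 + 1 in binary powers of 2.
So 2^13 ≡ 47 · 16 · 2 ≡ 41 (mod 209).
Squaring chain: 41 → 9 → 81 → 82; never reaches −1, so base 2 is a Miller–Rabin witness that 209 is composite.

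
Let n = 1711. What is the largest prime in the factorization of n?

59

1711 = 29 · 59
59 is prime.
So 1711 = 29 · 59; the largest prime factor is 59.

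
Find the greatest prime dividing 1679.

1679 = 23 · 73
73 is prime.
So 1679 = 23 · 73; the largest prime factor is 73.

73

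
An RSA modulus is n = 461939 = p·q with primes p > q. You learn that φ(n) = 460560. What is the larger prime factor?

809

φ(n) = (p−1)(q−1) = n − (p+q) + 1, so p + q = 461939 − 460560 + 1 = 1380.
p and q are the roots of t² − 1380t + 461939 = 0.
Discriminant: 1380² − 4·461939 = 1904400 − 1847756 = 56644; √56644 = 238.
q = (1380 − 238)/2 = 571, p = (1380 + 238)/2 = 809.
Check: 571 · 809 = 461939.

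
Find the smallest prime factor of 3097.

3097 is odd.
Digit sum 19, not divisible by 3.
Ends in 7: not divisible by 5.
7: 3097 = 7·442 + 3
11: 3097 = 11·281 + 6
13: 3097 = 13·238 + 3
17: 3097 = 17·182 + 3
19: 3097 = 19·163

19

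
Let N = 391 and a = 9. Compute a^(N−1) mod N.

123

9^1 ≡ 9 (mod 391)
9^2 ≡ 9^2 = 81 ≡ 81 (mod 391)
9^4 ≡ 81^2 = 6561 ≡ 305 (mod 391)
9^8 ≡ 305^2 = 93025 ≡ 358 (mod 391)
9^16 ≡ 358^2 = 128164 ≡ 307 (mod 391)
9^32 ≡ 307^2 = 94249 ≡ 18 (mod 391)
9^64 ≡ 18^2 = 324 ≡ 324 (mod 391)
9^128 ≡ 324^2 = 104976 ≡ 188 (mod 391)
9^256 ≡ 188^2 = 35344 ≡ 154 (mod 391)
390 = 256 + 128 + 4 + 2 in binary powers of 2.
So 9^390 ≡ 154 · 188 · 305 · 81 ≡ 123 (mod 391).
Since 123 ≠ 1, base 9 is a Fermat witness: 391 is composite.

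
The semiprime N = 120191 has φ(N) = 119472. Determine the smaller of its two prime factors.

263

φ(n) = (p−1)(q−1) = n − (p+q) + 1, so p + q = 120191 − 119472 + 1 = 720.
p and q are the roots of t² − 720t + 120191 = 0.
Discriminant: 720² − 4·120191 = 518400 − 480764 = 37636; √37636 = 194.
q = (720 − 194)/2 = 263, p = (720 + 194)/2 = 457.
Check: 263 · 457 = 120191.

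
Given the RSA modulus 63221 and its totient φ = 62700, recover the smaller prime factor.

191

φ(n) = (p−1)(q−1) = n − (p+q) + 1, so p + q = 63221 − 62700 + 1 = 522.
p and q are the roots of t² − 522t + 63221 = 0.
Discriminant: 522² − 4·63221 = 272484 − 252884 = 19600; √19600 = 140.
q = (522 − 140)/2 = 191, p = (522 + 140)/2 = 331.
Check: 191 · 331 = 63221.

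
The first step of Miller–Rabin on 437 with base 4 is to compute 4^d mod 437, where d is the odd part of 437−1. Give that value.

437 − 1 = 436 = 2^2 · 109, so d = 109.
4^1 ≡ 4 (mod 437)
4^2 ≡ 4^2 = 16 ≡ 16 (mod 437)
4^4 ≡ 16^2 = 256 ≡ 256 (mod 437)
4^8 ≡ 256^2 = 65536 ≡ 423 (mod 437)
4^16 ≡ 423^2 = 178929 ≡ 196 (mod 437)
4^32 ≡ 196^2 = 38416 ≡ 397 (mod 437)
4^64 ≡ 397^2 = 157609 ≡ 289 (mod 437)
109 = 64 + 32 + 8 + 4 + 1 in binary powers of 2.
So 4^109 ≡ 289 · 397 · 423 · 256 · 4 ≡ 213 (mod 437).
Squaring chain: 213 → 358; never reaches −1, so base 4 is a Miller–Rabin witness that 437 is composite.

213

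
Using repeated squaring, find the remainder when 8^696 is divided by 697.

256

8^1 ≡ 8 (mod 697)
8^2 ≡ 8^2 = 64 ≡ 64 (mod 697)
8^4 ≡ 64^2 = 4096 ≡ 611 (mod 697)
8^8 ≡ 611^2 = 373321 ≡ 426 (mod 697)
8^16 ≡ 426^2 = 181476 ≡ 256 (mod 697)
8^32 ≡ 256^2 = 65536 ≡ 18 (mod 697)
8^64 ≡ 18^2 = 324 ≡ 324 (mod 697)
8^128 ≡ 324^2 = 104976 ≡ 426 (mod 697)
8^256 ≡ 426^2 = 181476 ≡ 256 (mod 697)
8^512 ≡ 256^2 = 65536 ≡ 18 (mod 697)
696 = 512 + 128 + 32 + 16 + 8 in binary powers of 2.
So 8^696 ≡ 18 · 426 · 18 · 256 · 426 ≡ 256 (mod 697).
Since 256 ≠ 1, base 8 is a Fermat witness: 697 is composite.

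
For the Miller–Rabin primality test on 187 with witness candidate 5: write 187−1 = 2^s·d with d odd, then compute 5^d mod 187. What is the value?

37

187 − 1 = 186 = 2^1 · 93, so d = 93.
5^1 ≡ 5 (mod 187)
5^2 ≡ 5^2 = 25 ≡ 25 (mod 187)
5^4 ≡ 25^2 = 625 ≡ 64 (mod 187)
5^8 ≡ 64^2 = 4096 ≡ 169 (mod 187)
5^16 ≡ 169^2 = 28561 ≡ 137 (mod 187)
5^32 ≡ 137^2 = 18769 ≡ 69 (mod 187)
5^64 ≡ 69^2 = 4761 ≡ 86 (mod 187)
93 = 64 + 16 + 8 + 4 + 1 in binary powers of 2.
So 5^93 ≡ 86 · 137 · 169 · 64 · 5 ≡ 37 (mod 187).
Squaring chain: 37; never reaches −1, so base 5 is a Miller–Rabin witness that 187 is composite.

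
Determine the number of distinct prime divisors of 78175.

3

78175 = 5^2 · 3127
3127 = 53 · 59
78175 = 5^2 · 53 · 59, which has 3 distinct prime factors.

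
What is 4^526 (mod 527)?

407

4^1 ≡ 4 (mod 527)
4^2 ≡ 4^2 = 16 ≡ 16 (mod 527)
4^4 ≡ 16^2 = 256 ≡ 256 (mod 527)
4^8 ≡ 256^2 = 65536 ≡ 188 (mod 527)
4^16 ≡ 188^2 = 35344 ≡ 35 (mod 527)
4^32 ≡ 35^2 = 1225 ≡ 171 (mod 527)
4^64 ≡ 171^2 = 29241 ≡ 256 (mod 527)
4^128 ≡ 256^2 = 65536 ≡ 188 (mod 527)
4^256 ≡ 188^2 = 35344 ≡ 35 (mod 527)
4^512 ≡ 35^2 = 1225 ≡ 171 (mod 527)
526 = 512 + 8 + 4 + 2 in binary powers of 2.
So 4^526 ≡ 171 · 188 · 256 · 16 ≡ 407 (mod 527).
Since 407 ≠ 1, base 4 is a Fermat witness: 527 is composite.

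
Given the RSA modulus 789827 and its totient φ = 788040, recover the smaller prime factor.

797

φ(n) = (p−1)(q−1) = n − (p+q) + 1, so p + q = 789827 − 788040 + 1 = 1788.
p and q are the roots of t² − 1788t + 789827 = 0.
Discriminant: 1788² − 4·789827 = 3196944 − 3159308 = 37636; √37636 = 194.
q = (1788 − 194)/2 = 797, p = (1788 + 194)/2 = 991.
Check: 797 · 991 = 789827.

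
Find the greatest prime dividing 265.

53

265 = 5 · 53
53 is prime.
So 265 = 5 · 53; the largest prime factor is 53.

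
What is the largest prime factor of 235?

235 = 5 · 47
47 is prime.
So 235 = 5 · 47; the largest prime factor is 47.

47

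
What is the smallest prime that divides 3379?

31

3379 is odd.
Digit sum 22, not divisible by 3.
Ends in 9: not divisible by 5.
7: 3379 = 7·482 + 5
11: 3379 = 11·307 + 2
13: 3379 = 13·259 + 12
17: 3379 = 17·198 + 13
19: 3379 = 19·177 + 16
23: 3379 = 23·146 + 21
29: 3379 = 29·116 + 15
31: 3379 = 31·109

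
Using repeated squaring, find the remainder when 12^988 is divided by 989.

418

12^1 ≡ 12 (mod 989)
12^2 ≡ 12^2 = 144 ≡ 144 (mod 989)
12^4 ≡ 144^2 = 20736 ≡ 956 (mod 989)
12^8 ≡ 956^2 = 913936 ≡ 100 (mod 989)
12^16 ≡ 100^2 = 10000 ≡ 110 (mod 989)
12^32 ≡ 110^2 = 12100 ≡ 232 (mod 989)
12^64 ≡ 232^2 = 53824 ≡ 418 (mod 989)
12^128 ≡ 418^2 = 174724 ≡ 660 (mod 989)
12^256 ≡ 660^2 = 435600 ≡ 440 (mod 989)
12^512 ≡ 440^2 = 193600 ≡ 745 (mod 989)
988 = 512 + 256 + 128 + 64 + 16 + 8 + 4 in binary powers of 2.
So 12^988 ≡ 745 · 440 · 660 · 418 · 110 · 100 · 956 ≡ 418 (mod 989).
Since 418 ≠ 1, base 12 is a Fermat witness: 989 is composite.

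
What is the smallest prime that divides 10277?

43

10277 is odd.
Digit sum 17, not divisible by 3.
Ends in 7: not divisible by 5.
7: 10277 = 7·1468 + 1
11: 10277 = 11·934 + 3
13: 10277 = 13·790 + 7
17: 10277 = 17·604 + 9
19: 10277 = 19·540 + 17
23: 10277 = 23·446 + 19
29: 10277 = 29·354 + 11
31: 10277 = 31·331 + 16
37: 10277 = 37·277 + 28
41: 10277 = 41·250 + 27
43: 10277 = 43·239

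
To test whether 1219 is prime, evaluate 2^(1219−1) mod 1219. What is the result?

2^1 ≡ 2 (mod 1219)
2^2 ≡ 2^2 = 4 ≡ 4 (mod 1219)
2^4 ≡ 4^2 = 16 ≡ 16 (mod 1219)
2^8 ≡ 16^2 = 256 ≡ 256 (mod 1219)
2^16 ≡ 256^2 = 65536 ≡ 929 (mod 1219)
2^32 ≡ 929^2 = 863041 ≡ 1208 (mod 1219)
2^64 ≡ 1208^2 = 1459264 ≡ 121 (mod 1219)
2^128 ≡ 121^2 = 14641 ≡ 13 (mod 1219)
2^256 ≡ 13^2 = 169 ≡ 169 (mod 1219)
2^512 ≡ 169^2 = 28561 ≡ 524 (mod 1219)
2^1024 ≡ 524^2 = 274576 ≡ 301 (mod 1219)
1218 = 1024 + 128 + 64 + 2 in binary powers of 2.
So 2^1218 ≡ 301 · 13 · 121 · 4 ≡ 785 (mod 1219).
Since 785 ≠ 1, base 2 is a Fermat witness: 1219 is composite.

785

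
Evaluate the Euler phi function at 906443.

876744

Factor: 906443 = 67 · 83 · 163.
φ(906443) = (67−1) · (83−1) · (163−1) = 66 · 82 · 162 = 876744.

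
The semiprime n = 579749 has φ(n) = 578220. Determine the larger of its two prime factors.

839

φ(n) = (p−1)(q−1) = n − (p+q) + 1, so p + q = 579749 − 578220 + 1 = 1530.
p and q are the roots of t² − 1530t + 579749 = 0.
Discriminant: 1530² − 4·579749 = 2340900 − 2318996 = 21904; √21904 = 148.
q = (1530 − 148)/2 = 691, p = (1530 + 148)/2 = 839.
Check: 691 · 839 = 579749.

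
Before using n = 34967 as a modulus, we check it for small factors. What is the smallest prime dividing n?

73

34967 is odd.
Digit sum 29, not divisible by 3.
Ends in 7: not divisible by 5.
7: 34967 = 7·4995 + 2
11: 34967 = 11·3178 + 9
13: 34967 = 13·2689 + 10
17: 34967 = 17·2056 + 15
19: 34967 = 19·1840 + 7
23: 34967 = 23·1520 + 7
29: 34967 = 29·1205 + 22
31: 34967 = 31·1127 + 30
37: 34967 = 37·945 + 2
41: 34967 = 41·852 + 35
43: 34967 = 43·813 + 8
47: 34967 = 47·743 + 46
53: 34967 = 53·659 + 40
59: 34967 = 59·592 + 39
61: 34967 = 61·573 + 14
67: 34967 = 67·521 + 60
71: 34967 = 71·492 + 35
73: 34967 = 73·479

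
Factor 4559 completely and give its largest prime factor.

4559 = 47 · 97
97 is prime.
So 4559 = 47 · 97; the largest prime factor is 97.

97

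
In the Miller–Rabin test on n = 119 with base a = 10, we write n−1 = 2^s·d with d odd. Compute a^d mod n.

119 − 1 = 118 = 2^1 · 59, so d = 59.
10^1 ≡ 10 (mod 119)
10^2 ≡ 10^2 = 100 ≡ 100 (mod 119)
10^4 ≡ 100^2 = 10000 ≡ 4 (mod 119)
10^8 ≡ 4^2 = 16 ≡ 16 (mod 119)
10^16 ≡ 16^2 = 256 ≡ 18 (mod 119)
10^32 ≡ 18^2 = 324 ≡ 86 (mod 119)
59 = 32 + 16 + 8 + 2 + 1 in binary powers of 2.
So 10^59 ≡ 86 · 18 · 16 · 100 · 10 ≡ 54 (mod 119).
Squaring chain: 54; never reaches −1, so base 10 is a Miller–Rabin witness that 119 is composite.

54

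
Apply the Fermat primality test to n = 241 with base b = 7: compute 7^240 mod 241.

1

7^1 ≡ 7 (mod 241)
7^2 ≡ 7^2 = 49 ≡ 49 (mod 241)
7^4 ≡ 49^2 = 2401 ≡ 232 (mod 241)
7^8 ≡ 232^2 = 53824 ≡ 81 (mod 241)
7^16 ≡ 81^2 = 6561 ≡ 54 (mod 241)
7^32 ≡ 54^2 = 2916 ≡ 24 (mod 241)
7^64 ≡ 24^2 = 576 ≡ 94 (mod 241)
7^128 ≡ 94^2 = 8836 ≡ 160 (mod 241)
240 = 128 + 64 + 32 + 16 in binary powers of 2.
So 7^240 ≡ 160 · 94 · 24 · 54 ≡ 1 (mod 241).
Since the result is 1, base 7 gives no evidence that 241 is composite.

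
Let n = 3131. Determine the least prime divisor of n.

31

3131 is odd.
Digit sum 8, not divisible by 3.
Ends in 1: not divisible by 5.
7: 3131 = 7·447 + 2
11: 3131 = 11·284 + 7
13: 3131 = 13·240 + 11
17: 3131 = 17·184 + 3
19: 3131 = 19·164 + 15
23: 3131 = 23·136 + 3
29: 3131 = 29·107 + 28
31: 3131 = 31·101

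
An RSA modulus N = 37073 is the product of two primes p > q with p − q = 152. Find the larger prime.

283

Since p = q + 152, we have 37073 = q(q + 152), so q² + 152q − 37073 = 0.
Discriminant: 152² + 4·37073 = 23104 + 148292 = 171396; √171396 = 414.
q = (−152 + 414)/2 = 131, and p = q + 152 = 283.
Check: 131 · 283 = 37073.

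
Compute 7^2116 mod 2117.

7^1 ≡ 7 (mod 2117)
7^2 ≡ 7^2 = 49 ≡ 49 (mod 2117)
7^4 ≡ 49^2 = 2401 ≡ 284 (mod 2117)
7^8 ≡ 284^2 = 80656 ≡ 210 (mod 2117)
7^16 ≡ 210^2 = 44100 ≡ 1760 (mod 2117)
7^32 ≡ 1760^2 = 3097600 ≡ 429 (mod 2117)
7^64 ≡ 429^2 = 184041 ≡ 1979 (mod 2117)
7^128 ≡ 1979^2 = 3916441 ≡ 2108 (mod 2117)
7^256 ≡ 2108^2 = 4443664 ≡ 81 (mod 2117)
7^512 ≡ 81^2 = 6561 ≡ 210 (mod 2117)
7^1024 ≡ 210^2 = 44100 ≡ 1760 (mod 2117)
7^2048 ≡ 1760^2 = 3097600 ≡ 429 (mod 2117)
2116 = 2048 + 64 + 4 in binary powers of 2.
So 7^2116 ≡ 429 · 1979 · 284 ≡ 1963 (mod 2117).
Since 1963 ≠ 1, base 7 is a Fermat witness: 2117 is composite.

1963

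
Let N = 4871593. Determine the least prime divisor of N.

89

4871593 is odd.
Digit sum 37, not divisible by 3.
Ends in 3: not divisible by 5.
7: 4871593 = 7·695941 + 6
11: 4871593 = 11·442872 + 1
13: 4871593 = 13·374737 + 12
17: 4871593 = 17·286564 + 5
19: 4871593 = 19·256399 + 12
23: 4871593 = 23·211808 + 9
29: 4871593 = 29·167985 + 28
31: 4871593 = 31·157148 + 5
37: 4871593 = 37·131664 + 25
41: 4871593 = 41·118819 + 14
43: 4871593 = 43·113292 + 37
47: 4871593 = 47·103650 + 43
53: 4871593 = 53·91916 + 45
59: 4871593 = 59·82569 + 22
61: 4871593 = 61·79862 + 11
67: 4871593 = 67·72710 + 23
71: 4871593 = 71·68613 + 70
73: 4871593 = 73·66734 + 11
79: 4871593 = 79·61665 + 58
83: 4871593 = 83·58693 + 74
89: 4871593 = 89·54737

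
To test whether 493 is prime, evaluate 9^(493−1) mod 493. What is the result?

458

9^1 ≡ 9 (mod 493)
9^2 ≡ 9^2 = 81 ≡ 81 (mod 493)
9^4 ≡ 81^2 = 6561 ≡ 152 (mod 493)
9^8 ≡ 152^2 = 23104 ≡ 426 (mod 493)
9^16 ≡ 426^2 = 181476 ≡ 52 (mod 493)
9^32 ≡ 52^2 = 2704 ≡ 239 (mod 493)
9^64 ≡ 239^2 = 57121 ≡ 426 (mod 493)
9^128 ≡ 426^2 = 181476 ≡ 52 (mod 493)
9^256 ≡ 52^2 = 2704 ≡ 239 (mod 493)
492 = 256 + 128 + 64 + 32 + 8 + 4 in binary powers of 2.
So 9^492 ≡ 239 · 52 · 426 · 239 · 426 · 152 ≡ 458 (mod 493).
Since 458 ≠ 1, base 9 is a Fermat witness: 493 is composite.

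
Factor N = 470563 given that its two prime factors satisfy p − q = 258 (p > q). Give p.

Since p = q + 258, we have 470563 = q(q + 258), so q² + 258q − 470563 = 0.
Discriminant: 258² + 4·470563 = 66564 + 1882252 = 1948816; √1948816 = 1396.
q = (−258 + 1396)/2 = 569, and p = q + 258 = 827.
Check: 569 · 827 = 470563.

827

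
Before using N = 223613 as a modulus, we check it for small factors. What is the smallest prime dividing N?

13

223613 is odd.
Digit sum 17, not divisible by 3.
Ends in 3: not divisible by 5.
7: 223613 = 7·31944 + 5
11: 223613 = 11·20328 + 5
13: 223613 = 13·17201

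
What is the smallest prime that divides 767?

767 is odd.
Digit sum 20, not divisible by 3.
Ends in 7: not divisible by 5.
7: 767 = 7·109 + 4
11: 767 = 11·69 + 8
13: 767 = 13·59

13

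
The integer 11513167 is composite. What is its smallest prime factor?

47

11513167 is odd.
Digit sum 25, not divisible by 3.
Ends in 7: not divisible by 5.
7: 11513167 = 7·1644738 + 1
11: 11513167 = 11·1046651 + 6
13: 11513167 = 13·885628 + 3
17: 11513167 = 17·677245 + 2
19: 11513167 = 19·605956 + 3
23: 11513167 = 23·500572 + 11
29: 11513167 = 29·397005 + 22
31: 11513167 = 31·371392 + 15
37: 11513167 = 37·311166 + 25
41: 11513167 = 41·280808 + 39
43: 11513167 = 43·267748 + 3
47: 11513167 = 47·244961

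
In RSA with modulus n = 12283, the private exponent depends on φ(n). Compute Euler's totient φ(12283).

Factor: 12283 = 71 · 173.
φ(12283) = (71−1) · (173−1) = 70 · 172 = 12040.

12040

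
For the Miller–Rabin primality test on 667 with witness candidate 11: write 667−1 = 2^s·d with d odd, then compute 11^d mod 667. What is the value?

667 − 1 = 666 = 2^1 · 333, so d = 333.
11^1 ≡ 11 (mod 667)
11^2 ≡ 11^2 = 121 ≡ 121 (mod 667)
11^4 ≡ 121^2 = 14641 ≡ 634 (mod 667)
11^8 ≡ 634^2 = 401956 ≡ 422 (mod 667)
11^16 ≡ 422^2 = 178084 ≡ 662 (mod 667)
11^32 ≡ 662^2 = 438244 ≡ 25 (mod 667)
11^64 ≡ 25^2 = 625 ≡ 625 (mod 667)
11^128 ≡ 625^2 = 390625 ≡ 430 (mod 667)
11^256 ≡ 430^2 = 184900 ≡ 141 (mod 667)
333 = 256 + 64 + 8 + 4 + 1 in binary powers of 2.
So 11^333 ≡ 141 · 625 · 422 · 634 · 11 ≡ 135 (mod 667).
Squaring chain: 135; never reaches −1, so base 11 is a Miller–Rabin witness that 667 is composite.

135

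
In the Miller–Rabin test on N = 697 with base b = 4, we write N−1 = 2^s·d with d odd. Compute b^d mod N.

353

697 − 1 = 696 = 2^3 · 87, so d = 87.
4^1 ≡ 4 (mod 697)
4^2 ≡ 4^2 = 16 ≡ 16 (mod 697)
4^4 ≡ 16^2 = 256 ≡ 256 (mod 697)
4^8 ≡ 256^2 = 65536 ≡ 18 (mod 697)
4^16 ≡ 18^2 = 324 ≡ 324 (mod 697)
4^32 ≡ 324^2 = 104976 ≡ 426 (mod 697)
4^64 ≡ 426^2 = 181476 ≡ 256 (mod 697)
87 = 64 + 16 + 4 + 2 + 1 in binary powers of 2.
So 4^87 ≡ 256 · 324 · 256 · 16 · 4 ≡ 353 (mod 697).
Squaring chain: 353 → 543 → 18; never reaches −1, so base 4 is a Miller–Rabin witness that 697 is composite.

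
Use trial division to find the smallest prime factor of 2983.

19

2983 is odd.
Digit sum 22, not divisible by 3.
Ends in 3: not divisible by 5.
7: 2983 = 7·426 + 1
11: 2983 = 11·271 + 2
13: 2983 = 13·229 + 6
17: 2983 = 17·175 + 8
19: 2983 = 19·157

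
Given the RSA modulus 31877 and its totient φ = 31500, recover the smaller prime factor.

φ(n) = (p−1)(q−1) = n − (p+q) + 1, so p + q = 31877 − 31500 + 1 = 378.
p and q are the roots of t² − 378t + 31877 = 0.
Discriminant: 378² − 4·31877 = 142884 − 127508 = 15376; √15376 = 124.
q = (378 − 124)/2 = 127, p = (378 + 124)/2 = 251.
Check: 127 · 251 = 31877.

127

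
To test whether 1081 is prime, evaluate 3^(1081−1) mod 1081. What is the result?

3^1 ≡ 3 (mod 1081)
3^2 ≡ 3^2 = 9 ≡ 9 (mod 1081)
3^4 ≡ 9^2 = 81 ≡ 81 (mod 1081)
3^8 ≡ 81^2 = 6561 ≡ 75 (mod 1081)
3^16 ≡ 75^2 = 5625 ≡ 220 (mod 1081)
3^32 ≡ 220^2 = 48400 ≡ 836 (mod 1081)
3^64 ≡ 836^2 = 698896 ≡ 570 (mod 1081)
3^128 ≡ 570^2 = 324900 ≡ 600 (mod 1081)
3^256 ≡ 600^2 = 360000 ≡ 27 (mod 1081)
3^512 ≡ 27^2 = 729 ≡ 729 (mod 1081)
3^1024 ≡ 729^2 = 531441 ≡ 670 (mod 1081)
1080 = 1024 + 32 + 16 + 8 in binary powers of 2.
So 3^1080 ≡ 670 · 836 · 220 · 75 ≡ 768 (mod 1081).
Since 768 ≠ 1, base 3 is a Fermat witness: 1081 is composite.

768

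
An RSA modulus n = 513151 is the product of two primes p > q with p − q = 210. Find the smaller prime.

Since p = q + 210, we have 513151 = q(q + 210), so q² + 210q − 513151 = 0.
Discriminant: 210² + 4·513151 = 44100 + 2052604 = 2096704; √2096704 = 1448.
q = (−210 + 1448)/2 = 619, and p = q + 210 = 829.
Check: 619 · 829 = 513151.

619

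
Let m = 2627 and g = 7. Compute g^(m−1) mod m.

774

7^1 ≡ 7 (mod 2627)
7^2 ≡ 7^2 = 49 ≡ 49 (mod 2627)
7^4 ≡ 49^2 = 2401 ≡ 2401 (mod 2627)
7^8 ≡ 2401^2 = 5764801 ≡ 1163 (mod 2627)
7^16 ≡ 1163^2 = 1352569 ≡ 2291 (mod 2627)
7^32 ≡ 2291^2 = 5248681 ≡ 2562 (mod 2627)
7^64 ≡ 2562^2 = 6563844 ≡ 1598 (mod 2627)
7^128 ≡ 1598^2 = 2553604 ≡ 160 (mod 2627)
7^256 ≡ 160^2 = 25600 ≡ 1957 (mod 2627)
7^512 ≡ 1957^2 = 3829849 ≡ 2310 (mod 2627)
7^1024 ≡ 2310^2 = 5336100 ≡ 663 (mod 2627)
7^2048 ≡ 663^2 = 439569 ≡ 860 (mod 2627)
2626 = 2048 + 512 + 64 + 2 in binary powers of 2.
So 7^2626 ≡ 860 · 2310 · 1598 · 49 ≡ 774 (mod 2627).
Since 774 ≠ 1, base 7 is a Fermat witness: 2627 is composite.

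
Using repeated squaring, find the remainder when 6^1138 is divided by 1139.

920

6^1 ≡ 6 (mod 1139)
6^2 ≡ 6^2 = 36 ≡ 36 (mod 1139)
6^4 ≡ 36^2 = 1296 ≡ 157 (mod 1139)
6^8 ≡ 157^2 = 24649 ≡ 730 (mod 1139)
6^16 ≡ 730^2 = 532900 ≡ 987 (mod 1139)
6^32 ≡ 987^2 = 974169 ≡ 324 (mod 1139)
6^64 ≡ 324^2 = 104976 ≡ 188 (mod 1139)
6^128 ≡ 188^2 = 35344 ≡ 35 (mod 1139)
6^256 ≡ 35^2 = 1225 ≡ 86 (mod 1139)
6^512 ≡ 86^2 = 7396 ≡ 562 (mod 1139)
6^1024 ≡ 562^2 = 315844 ≡ 341 (mod 1139)
1138 = 1024 + 64 + 32 + 16 + 2 in binary powers of 2.
So 6^1138 ≡ 341 · 188 · 324 · 987 · 36 ≡ 920 (mod 1139).
Since 920 ≠ 1, base 6 is a Fermat witness: 1139 is composite.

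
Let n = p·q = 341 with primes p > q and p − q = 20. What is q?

Since p = q + 20, we have 341 = q(q + 20), so q² + 20q − 341 = 0.
Discriminant: 20² + 4·341 = 400 + 1364 = 1764; √1764 = 42.
q = (−20 + 42)/2 = 11, and p = q + 20 = 31.
Check: 11 · 31 = 341.

11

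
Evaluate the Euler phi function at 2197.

2028

Factor: 2197 = 13^3.
φ(2197) = 13^2·(13−1) = 2028.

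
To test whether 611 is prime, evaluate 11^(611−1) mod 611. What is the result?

335

11^1 ≡ 11 (mod 611)
11^2 ≡ 11^2 = 121 ≡ 121 (mod 611)
11^4 ≡ 121^2 = 14641 ≡ 588 (mod 611)
11^8 ≡ 588^2 = 345744 ≡ 529 (mod 611)
11^16 ≡ 529^2 = 279841 ≡ 3 (mod 611)
11^32 ≡ 3^2 = 9 ≡ 9 (mod 611)
11^64 ≡ 9^2 = 81 ≡ 81 (mod 611)
11^128 ≡ 81^2 = 6561 ≡ 451 (mod 611)
11^256 ≡ 451^2 = 203401 ≡ 549 (mod 611)
11^512 ≡ 549^2 = 301401 ≡ 178 (mod 611)
610 = 512 + 64 + 32 + 2 in binary powers of 2.
So 11^610 ≡ 178 · 81 · 9 · 121 ≡ 335 (mod 611).
Since 335 ≠ 1, base 11 is a Fermat witness: 611 is composite.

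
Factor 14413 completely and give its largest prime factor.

14413 = 7 · 2059
2059 = 29 · 71
71 is prime.
So 14413 = 7 · 29 · 71; the largest prime factor is 71.

71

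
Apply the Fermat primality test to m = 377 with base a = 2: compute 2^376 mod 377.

94

2^1 ≡ 2 (mod 377)
2^2 ≡ 2^2 = 4 ≡ 4 (mod 377)
2^4 ≡ 4^2 = 16 ≡ 16 (mod 377)
2^8 ≡ 16^2 = 256 ≡ 256 (mod 377)
2^16 ≡ 256^2 = 65536 ≡ 315 (mod 377)
2^32 ≡ 315^2 = 99225 ≡ 74 (mod 377)
2^64 ≡ 74^2 = 5476 ≡ 198 (mod 377)
2^128 ≡ 198^2 = 39204 ≡ 373 (mod 377)
2^256 ≡ 373^2 = 139129 ≡ 16 (mod 377)
376 = 256 + 64 + 32 + 16 + 8 in binary powers of 2.
So 2^376 ≡ 16 · 198 · 74 · 315 · 256 ≡ 94 (mod 377).
Since 94 ≠ 1, base 2 is a Fermat witness: 377 is composite.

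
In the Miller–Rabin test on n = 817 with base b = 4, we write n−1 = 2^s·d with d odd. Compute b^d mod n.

817 − 1 = 816 = 2^4 · 51, so d = 51.
4^1 ≡ 4 (mod 817)
4^2 ≡ 4^2 = 16 ≡ 16 (mod 817)
4^4 ≡ 16^2 = 256 ≡ 256 (mod 817)
4^8 ≡ 256^2 = 65536 ≡ 176 (mod 817)
4^16 ≡ 176^2 = 30976 ≡ 747 (mod 817)
4^32 ≡ 747^2 = 558009 ≡ 815 (mod 817)
51 = 32 + 16 + 2 + 1 in binary powers of 2.
So 4^51 ≡ 815 · 747 · 16 · 4 ≡ 790 (mod 817).
Squaring chain: 790 → 729 → 391 → 102; never reaches −1, so base 4 is a Miller–Rabin witness that 817 is composite.

790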